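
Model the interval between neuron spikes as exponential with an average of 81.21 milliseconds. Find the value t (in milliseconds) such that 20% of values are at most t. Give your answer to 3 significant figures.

18.1

The rate is λ = 1/81.21 = 0.0123138 per millisecond.
Set 1 − e^(−λt) = 0.2, so t = −ln(0.8)/λ = 0.22314/0.0123138 ≈ 18.1215 milliseconds.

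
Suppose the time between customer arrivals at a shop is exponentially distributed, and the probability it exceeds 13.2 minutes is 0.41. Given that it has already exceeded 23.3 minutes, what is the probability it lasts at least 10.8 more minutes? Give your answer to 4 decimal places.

From e^(−λ·13.2) = 0.41, λ = −ln(0.41)/13.2 = 0.0675453.
Memoryless: P(X > 23.3+10.8 | X > 23.3) = P(X > 10.8) = e^(−0.0675453·10.8) ≈ 0.4822.

0.4822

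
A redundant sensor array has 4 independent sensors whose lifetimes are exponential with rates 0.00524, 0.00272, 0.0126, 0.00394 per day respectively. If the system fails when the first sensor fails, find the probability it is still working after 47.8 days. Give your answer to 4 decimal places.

The time to first failure is exponential with rate Σλ = 0.00524 + 0.00272 + 0.0126 + 0.00394 = 0.0245.
P(min > 47.8) = e^(−0.0245·47.8) = e^(−1.1711) ≈ 0.3100.

0.3100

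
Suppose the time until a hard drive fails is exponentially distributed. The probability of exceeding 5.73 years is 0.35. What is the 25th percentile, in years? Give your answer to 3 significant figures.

1.57

e^(−λ·5.73) = 0.35 ⇒ λ = −ln(0.35)/5.73 = 0.183215.
25th percentile: 1 − e^(−λt) = 0.25, t = −ln(0.75)/λ = 1.57019 years.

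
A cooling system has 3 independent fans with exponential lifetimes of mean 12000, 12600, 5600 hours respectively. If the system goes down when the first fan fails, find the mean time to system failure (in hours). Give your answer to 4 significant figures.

2930

The first failure time is exponential with rate Σλ_i = 1/12000 + 1/12600 + 1/5600 = 0.00034127 per hour.
E[min] = 1/Σλ = 1/0.00034127 = 2930.23 hours.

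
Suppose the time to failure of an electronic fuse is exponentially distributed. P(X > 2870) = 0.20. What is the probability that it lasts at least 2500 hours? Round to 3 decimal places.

0.246

e^(−λ·2870) = 0.20 ⇒ λ = −ln(0.20)/2870 = 0.00056078.
P(X > 2500) = e^(−0.00056078·2500) = e^(−1.4019) ≈ 0.246.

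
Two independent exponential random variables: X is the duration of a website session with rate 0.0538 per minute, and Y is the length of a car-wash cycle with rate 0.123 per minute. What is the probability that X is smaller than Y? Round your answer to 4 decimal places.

λ_1 = 0.0538, λ_2 = 0.123.
For independent exponentials, P(X < Y) = λ_1/(λ_1+λ_2) = 0.0538/0.1768 ≈ 0.3043.

0.3043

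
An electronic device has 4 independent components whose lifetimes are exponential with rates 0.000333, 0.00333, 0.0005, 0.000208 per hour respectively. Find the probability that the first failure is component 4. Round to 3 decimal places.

The time to first failure is exponential with rate Σλ = 0.000333 + 0.00333 + 0.0005 + 0.000208 = 0.004371.
P(component 4 first) = λ_4/Σλ = 0.000208/0.004371 ≈ 0.048.

0.048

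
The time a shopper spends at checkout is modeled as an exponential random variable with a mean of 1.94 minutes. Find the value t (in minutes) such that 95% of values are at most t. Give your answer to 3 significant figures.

5.81

The rate is λ = 1/1.94 = 0.515464 per minute.
Set 1 − e^(−λt) = 0.95, so t = −ln(0.05)/λ = 2.9957/0.515464 ≈ 5.81172 minutes.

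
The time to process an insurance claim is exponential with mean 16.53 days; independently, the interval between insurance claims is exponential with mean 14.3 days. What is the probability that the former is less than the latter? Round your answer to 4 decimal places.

λ_1 = 1/16.53 = 0.0604961, λ_2 = 1/14.3 = 0.0699301.
For independent exponentials, P(the former < the latter) = λ_1/(λ_1+λ_2) = 0.0604961/0.130426 ≈ 0.4638.

0.4638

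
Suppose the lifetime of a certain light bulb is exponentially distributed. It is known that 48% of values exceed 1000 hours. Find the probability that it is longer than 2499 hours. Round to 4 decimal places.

0.1597

e^(−λ·1000) = 0.48 ⇒ λ = −ln(0.48)/1000 = 0.000733969.
P(X > 2499) = e^(−0.000733969·2499) = e^(−1.8342) ≈ 0.1597.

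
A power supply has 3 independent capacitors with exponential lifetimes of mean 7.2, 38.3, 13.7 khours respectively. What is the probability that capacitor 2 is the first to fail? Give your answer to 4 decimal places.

Rates: λ_i = 1/mean_i → 0.138889, 0.0261097, 0.0729927; Σλ = 0.237991.
P(capacitor 2 first) = λ_2/Σλ = 0.0261097/0.237991 ≈ 0.1097.

0.1097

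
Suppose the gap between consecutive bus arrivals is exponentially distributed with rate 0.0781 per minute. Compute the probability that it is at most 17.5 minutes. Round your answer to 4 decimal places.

P(X ≤ 17.5) = 1 − e^(−λ·17.5) = 1 − e^(−1.3668) ≈ 0.7451.

0.7451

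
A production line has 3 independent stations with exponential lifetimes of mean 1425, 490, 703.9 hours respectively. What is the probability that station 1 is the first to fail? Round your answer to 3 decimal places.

0.169

Rates: λ_i = 1/mean_i → 0.000701754, 0.00204082, 0.00142066; Σλ = 0.00416323.
P(station 1 first) = λ_1/Σλ = 0.000701754/0.00416323 ≈ 0.169.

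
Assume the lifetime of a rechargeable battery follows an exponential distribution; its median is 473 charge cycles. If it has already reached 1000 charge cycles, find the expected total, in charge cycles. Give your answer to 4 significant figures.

1682

For an exponential, median = ln(2)/λ, so λ = ln 2 / 473 = 0.00146543 per charge cycle.
By memorylessness, E[X | X > 1000] = 1000 + 1/λ = 1000 + 682.395 = 1682.39 charge cycles.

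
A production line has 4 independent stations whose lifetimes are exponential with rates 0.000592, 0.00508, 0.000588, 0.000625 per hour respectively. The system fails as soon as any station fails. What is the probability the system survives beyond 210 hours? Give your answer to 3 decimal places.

0.236

The time to first failure is exponential with rate Σλ = 0.000592 + 0.00508 + 0.000588 + 0.000625 = 0.006885.
P(min > 210) = e^(−0.006885·210) = e^(−1.4459) ≈ 0.236.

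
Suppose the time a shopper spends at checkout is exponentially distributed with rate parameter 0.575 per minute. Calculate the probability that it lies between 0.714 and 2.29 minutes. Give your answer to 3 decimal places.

P(0.714 < X < 2.29) = e^(−λ·0.714) − e^(−λ·2.29) = 0.66329 − 0.26800 ≈ 0.395.

0.395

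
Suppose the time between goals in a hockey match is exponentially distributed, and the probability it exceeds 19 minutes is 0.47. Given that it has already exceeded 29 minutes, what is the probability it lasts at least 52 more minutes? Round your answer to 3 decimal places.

From e^(−λ·19) = 0.47, λ = −ln(0.47)/19 = 0.039738.
Memoryless: P(X > 29+52 | X > 29) = P(X > 52) = e^(−0.039738·52) ≈ 0.127.

0.127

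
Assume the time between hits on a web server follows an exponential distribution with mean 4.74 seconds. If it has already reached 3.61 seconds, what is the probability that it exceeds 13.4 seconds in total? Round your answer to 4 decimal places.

The rate is λ = 1/4.74 = 0.21097 per second.
By the memoryless property, P(X > 3.61+9.79 | X > 3.61) = P(X > 9.79).
P(X > 9.79) = e^(−2.0654) ≈ 0.1268.

0.1268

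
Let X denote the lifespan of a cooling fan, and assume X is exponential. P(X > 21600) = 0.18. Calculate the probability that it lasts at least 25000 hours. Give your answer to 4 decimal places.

e^(−λ·21600) = 0.18 ⇒ λ = −ln(0.18)/21600 = 0.0000793888.
P(X > 25000) = e^(−0.0000793888·25000) = e^(−1.9847) ≈ 0.1374.

0.1374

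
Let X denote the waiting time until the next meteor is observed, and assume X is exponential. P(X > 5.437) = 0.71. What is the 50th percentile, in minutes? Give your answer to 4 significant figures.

11.00

e^(−λ·5.437) = 0.71 ⇒ λ = −ln(0.71)/5.437 = 0.0629925.
50th percentile: 1 − e^(−λt) = 0.5, t = −ln(0.5)/λ = 11.0036 minutes.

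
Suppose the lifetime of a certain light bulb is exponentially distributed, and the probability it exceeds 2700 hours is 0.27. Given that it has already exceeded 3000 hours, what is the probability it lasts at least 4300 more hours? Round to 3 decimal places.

From e^(−λ·2700) = 0.27, λ = −ln(0.27)/2700 = 0.000484938.
Memoryless: P(X > 3000+4300 | X > 3000) = P(X > 4300) = e^(−0.000484938·4300) ≈ 0.124.

0.124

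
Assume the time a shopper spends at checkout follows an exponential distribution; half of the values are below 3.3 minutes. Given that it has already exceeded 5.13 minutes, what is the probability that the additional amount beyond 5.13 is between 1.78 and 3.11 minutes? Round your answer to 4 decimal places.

0.1677

For an exponential, median = ln(2)/λ, so λ = ln 2 / 3.3 = 0.210045 per minute.
Memoryless: the residual past 5.13 is again Exp(λ).
P(1.78 < residual < 3.11) = e^(−λ·1.78) − e^(−λ·3.11) = 0.68806 − 0.52036 ≈ 0.1677.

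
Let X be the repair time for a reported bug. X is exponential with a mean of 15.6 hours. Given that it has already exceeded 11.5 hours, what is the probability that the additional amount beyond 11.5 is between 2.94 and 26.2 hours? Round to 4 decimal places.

The rate is λ = 1/15.6 = 0.0641026 per hour.
Memoryless: the residual past 11.5 is again Exp(λ).
P(2.94 < residual < 26.2) = e^(−λ·2.94) − e^(−λ·26.2) = 0.82823 − 0.18647 ≈ 0.6418.

0.6418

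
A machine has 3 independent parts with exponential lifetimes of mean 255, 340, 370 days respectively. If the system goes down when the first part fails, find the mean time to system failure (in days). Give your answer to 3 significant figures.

105

The first failure time is exponential with rate Σλ_i = 1/255 + 1/340 + 1/370 = 0.00956545 per day.
E[min] = 1/Σλ = 1/0.00956545 = 104.543 days.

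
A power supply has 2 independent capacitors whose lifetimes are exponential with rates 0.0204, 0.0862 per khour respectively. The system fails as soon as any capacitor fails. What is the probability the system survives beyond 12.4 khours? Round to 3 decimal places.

0.267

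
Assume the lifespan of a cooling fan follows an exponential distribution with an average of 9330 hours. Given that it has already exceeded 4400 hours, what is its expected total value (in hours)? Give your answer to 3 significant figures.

The rate is λ = 1/9330 = 0.000107181 per hour.
By memorylessness, E[X | X > 4400] = 4400 + 1/λ = 4400 + 9330 = 13730 hours.

13700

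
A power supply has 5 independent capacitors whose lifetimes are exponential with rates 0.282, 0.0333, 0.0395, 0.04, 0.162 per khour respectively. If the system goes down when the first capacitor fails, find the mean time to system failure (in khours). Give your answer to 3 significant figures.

The time to first failure is exponential with rate Σλ = 0.282 + 0.0333 + 0.0395 + 0.04 + 0.162 = 0.5568.
E[min] = 1/Σλ = 1/0.5568 = 1.79598 khours.

1.80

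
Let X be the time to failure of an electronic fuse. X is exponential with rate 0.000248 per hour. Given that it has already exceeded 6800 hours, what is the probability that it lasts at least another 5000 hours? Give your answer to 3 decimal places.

0.289

P(X > s+t | X > s) = e^(−λ(s+t))/e^(−λs) = e^(−λt), independent of s = 6800.
P(X > 5000) = e^(−1.24) ≈ 0.289.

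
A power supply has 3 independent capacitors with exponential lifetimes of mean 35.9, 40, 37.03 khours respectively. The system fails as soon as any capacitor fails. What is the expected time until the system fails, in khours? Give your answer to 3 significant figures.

The first failure time is exponential with rate Σλ_i = 1/35.9 + 1/40 + 1/37.03 = 0.0798603 per khour.
E[min] = 1/Σλ = 1/0.0798603 = 12.5219 khours.

12.5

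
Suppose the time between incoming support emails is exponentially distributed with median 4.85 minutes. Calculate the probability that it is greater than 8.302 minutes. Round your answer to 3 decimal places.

0.305

For an exponential, median = ln(2)/λ, so λ = ln 2 / 4.85 = 0.142917 per minute.
P(X > 8.302) = e^(−λ·8.302) = e^(−1.1865) ≈ 0.305.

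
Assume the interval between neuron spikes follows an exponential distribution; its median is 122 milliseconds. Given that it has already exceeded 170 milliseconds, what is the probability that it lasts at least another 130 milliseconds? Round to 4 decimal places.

For an exponential, median = ln(2)/λ, so λ = ln 2 / 122 = 0.00568153 per millisecond.
P(X > s+t | X > s) = e^(−λ(s+t))/e^(−λs) = e^(−λt), independent of s = 170.
P(X > 130) = e^(−0.7386) ≈ 0.4778.

0.4778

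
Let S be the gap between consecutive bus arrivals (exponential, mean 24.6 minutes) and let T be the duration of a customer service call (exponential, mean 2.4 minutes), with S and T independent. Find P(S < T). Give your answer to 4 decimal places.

λ_1 = 1/24.6 = 0.0406504, λ_2 = 1/2.4 = 0.416667.
For independent exponentials, P(S < T) = λ_1/(λ_1+λ_2) = 0.0406504/0.457317 ≈ 0.0889.

0.0889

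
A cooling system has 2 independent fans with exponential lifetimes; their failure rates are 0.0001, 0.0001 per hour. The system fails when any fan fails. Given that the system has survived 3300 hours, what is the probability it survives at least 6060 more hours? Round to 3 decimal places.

Time to first failure ~ Exp(Σλ) with Σλ = 0.0002.
By memorylessness, P(T > 3300+6060 | T > 3300) = P(T > 6060) = e^(−0.0002·6060) ≈ 0.298.

0.298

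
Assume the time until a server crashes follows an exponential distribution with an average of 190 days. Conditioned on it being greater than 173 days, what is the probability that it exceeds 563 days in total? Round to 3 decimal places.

The rate is λ = 1/190 = 0.00526316 per day.
P(X > s+t | X > s) = e^(−λ(s+t))/e^(−λs) = e^(−λt), independent of s = 173.
P(X > 390) = e^(−2.0526) ≈ 0.128.

0.128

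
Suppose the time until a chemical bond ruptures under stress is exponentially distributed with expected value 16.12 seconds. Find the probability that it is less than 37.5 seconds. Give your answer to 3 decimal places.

0.902

The rate is λ = 1/16.12 = 0.0620347 per second.
P(X ≤ 37.5) = 1 − e^(−λ·37.5) = 1 − e^(−2.3263) ≈ 0.902.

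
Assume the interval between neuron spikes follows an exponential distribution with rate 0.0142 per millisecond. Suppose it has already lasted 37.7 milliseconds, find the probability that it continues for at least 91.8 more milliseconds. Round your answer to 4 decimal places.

P(X > s+t | X > s) = e^(−λ(s+t))/e^(−λs) = e^(−λt), independent of s = 37.7.
P(X > 91.8) = e^(−1.3036) ≈ 0.2716.

0.2716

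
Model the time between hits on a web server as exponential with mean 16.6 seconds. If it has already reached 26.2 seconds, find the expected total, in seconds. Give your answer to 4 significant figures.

42.80

The rate is λ = 1/16.6 = 0.060241 per second.
By memorylessness, E[X | X > 26.2] = 26.2 + 1/λ = 26.2 + 16.6 = 42.8 seconds.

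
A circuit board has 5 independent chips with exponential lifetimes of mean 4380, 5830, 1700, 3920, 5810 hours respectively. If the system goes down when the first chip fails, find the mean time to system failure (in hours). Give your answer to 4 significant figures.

706.6

The first failure time is exponential with rate Σλ_i = 1/4380 + 1/5830 + 1/1700 + 1/3920 + 1/5810 = 0.00141529 per hour.
E[min] = 1/Σλ = 1/0.00141529 = 706.568 hours.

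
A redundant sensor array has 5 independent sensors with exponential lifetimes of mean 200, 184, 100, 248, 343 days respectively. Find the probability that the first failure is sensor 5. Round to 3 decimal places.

Rates: λ_i = 1/mean_i → 0.005, 0.00543478, 0.01, 0.00403226, 0.00291545; Σλ = 0.0273825.
P(sensor 5 first) = λ_5/Σλ = 0.00291545/0.0273825 ≈ 0.106.

0.106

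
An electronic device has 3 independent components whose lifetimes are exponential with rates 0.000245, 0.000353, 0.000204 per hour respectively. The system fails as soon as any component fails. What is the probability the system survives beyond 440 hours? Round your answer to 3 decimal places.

The time to first failure is exponential with rate Σλ = 0.000245 + 0.000353 + 0.000204 = 0.000802.
P(min > 440) = e^(−0.000802·440) = e^(−0.35288) ≈ 0.703.

0.703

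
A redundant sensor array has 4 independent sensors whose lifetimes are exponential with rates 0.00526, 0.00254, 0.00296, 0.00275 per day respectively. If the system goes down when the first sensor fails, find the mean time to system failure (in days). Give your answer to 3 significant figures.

74.0

The time to first failure is exponential with rate Σλ = 0.00526 + 0.00254 + 0.00296 + 0.00275 = 0.01351.
E[min] = 1/Σλ = 1/0.01351 = 74.0192 days.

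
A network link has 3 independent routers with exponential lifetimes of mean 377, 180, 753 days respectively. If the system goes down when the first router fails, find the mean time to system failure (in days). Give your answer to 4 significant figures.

The first failure time is exponential with rate Σλ_i = 1/377 + 1/180 + 1/753 = 0.0095361 per day.
E[min] = 1/Σλ = 1/0.0095361 = 104.865 days.

104.9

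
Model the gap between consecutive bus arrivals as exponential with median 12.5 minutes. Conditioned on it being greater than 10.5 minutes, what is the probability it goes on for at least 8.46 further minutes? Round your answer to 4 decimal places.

0.6256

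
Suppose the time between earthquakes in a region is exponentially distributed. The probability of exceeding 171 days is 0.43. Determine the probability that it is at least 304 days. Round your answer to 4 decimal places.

0.2230

e^(−λ·171) = 0.43 ⇒ λ = −ln(0.43)/171 = 0.0049355.
P(X > 304) = e^(−0.0049355·304) = e^(−1.5004) ≈ 0.2230.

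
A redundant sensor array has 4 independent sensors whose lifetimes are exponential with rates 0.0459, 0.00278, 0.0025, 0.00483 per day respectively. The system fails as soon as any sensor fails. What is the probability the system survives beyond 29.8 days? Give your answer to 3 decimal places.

The time to first failure is exponential with rate Σλ = 0.0459 + 0.00278 + 0.0025 + 0.00483 = 0.05601.
P(min > 29.8) = e^(−0.05601·29.8) = e^(−1.6691) ≈ 0.188.

0.188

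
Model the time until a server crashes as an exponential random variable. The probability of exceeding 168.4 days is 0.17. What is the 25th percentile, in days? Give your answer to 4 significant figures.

27.34

e^(−λ·168.4) = 0.17 ⇒ λ = −ln(0.17)/168.4 = 0.0105223.
25th percentile: 1 − e^(−λt) = 0.25, t = −ln(0.75)/λ = 27.3402 days.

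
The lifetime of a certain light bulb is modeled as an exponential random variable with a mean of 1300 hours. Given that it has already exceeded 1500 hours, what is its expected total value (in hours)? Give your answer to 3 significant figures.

2800

The rate is λ = 1/1300 = 0.000769231 per hour.
By memorylessness, E[X | X > 1500] = 1500 + 1/λ = 1500 + 1300 = 2800 hours.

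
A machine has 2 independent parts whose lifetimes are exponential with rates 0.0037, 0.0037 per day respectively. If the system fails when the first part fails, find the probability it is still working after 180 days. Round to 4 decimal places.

0.2639

The time to first failure is exponential with rate Σλ = 0.0037 + 0.0037 = 0.0074.
P(min > 180) = e^(−0.0074·180) = e^(−1.332) ≈ 0.2639.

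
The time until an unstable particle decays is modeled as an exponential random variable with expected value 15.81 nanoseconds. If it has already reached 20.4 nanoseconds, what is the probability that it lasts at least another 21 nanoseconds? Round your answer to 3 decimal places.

0.265

The rate is λ = 1/15.81 = 0.0632511 per nanosecond.
P(X > s+t | X > s) = e^(−λ(s+t))/e^(−λs) = e^(−λt), independent of s = 20.4.
P(X > 21) = e^(−1.3283) ≈ 0.265.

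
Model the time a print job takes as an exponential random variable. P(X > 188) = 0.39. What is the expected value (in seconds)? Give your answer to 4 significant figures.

199.7

e^(−λ·188) = 0.39 ⇒ λ = −ln(0.39)/188 = 0.00500856.
Mean = 1/λ = 199.658 seconds.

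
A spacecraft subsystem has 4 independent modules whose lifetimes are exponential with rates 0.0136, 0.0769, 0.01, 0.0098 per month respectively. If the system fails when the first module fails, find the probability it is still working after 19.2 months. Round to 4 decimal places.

0.1203

The time to first failure is exponential with rate Σλ = 0.0136 + 0.0769 + 0.01 + 0.0098 = 0.1103.
P(min > 19.2) = e^(−0.1103·19.2) = e^(−2.1178) ≈ 0.1203.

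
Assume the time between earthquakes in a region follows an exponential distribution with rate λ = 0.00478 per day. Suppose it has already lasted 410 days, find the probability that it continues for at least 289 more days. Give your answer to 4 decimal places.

By the memoryless property, P(X > 410+289 | X > 410) = P(X > 289).
P(X > 289) = e^(−1.3814) ≈ 0.2512.

0.2512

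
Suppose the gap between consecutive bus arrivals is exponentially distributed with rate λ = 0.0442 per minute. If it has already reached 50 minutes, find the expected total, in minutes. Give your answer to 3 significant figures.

72.6

By memorylessness, E[X | X > 50] = 50 + 1/λ = 50 + 22.6244 = 72.6244 minutes.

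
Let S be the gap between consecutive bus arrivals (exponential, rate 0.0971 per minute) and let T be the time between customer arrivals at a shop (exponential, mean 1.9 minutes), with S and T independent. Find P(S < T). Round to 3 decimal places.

λ_1 = 0.0971, λ_2 = 1/1.9 = 0.526316.
For independent exponentials, P(S < T) = λ_1/(λ_1+λ_2) = 0.0971/0.623416 ≈ 0.156.

0.156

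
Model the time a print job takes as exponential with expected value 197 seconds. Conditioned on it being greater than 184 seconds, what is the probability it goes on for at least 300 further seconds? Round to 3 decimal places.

The rate is λ = 1/197 = 0.00507614 per second.
P(X > s+t | X > s) = e^(−λ(s+t))/e^(−λs) = e^(−λt), independent of s = 184.
P(X > 300) = e^(−1.5228) ≈ 0.218.

0.218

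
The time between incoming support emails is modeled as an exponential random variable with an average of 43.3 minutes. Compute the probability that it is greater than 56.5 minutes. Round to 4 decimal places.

0.2712

The rate is λ = 1/43.3 = 0.0230947 per minute.
P(X > 56.5) = e^(−λ·56.5) = e^(−1.3048) ≈ 0.2712.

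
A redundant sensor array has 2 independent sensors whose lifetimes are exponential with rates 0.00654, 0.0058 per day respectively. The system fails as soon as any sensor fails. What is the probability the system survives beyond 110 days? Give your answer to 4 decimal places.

The time to first failure is exponential with rate Σλ = 0.00654 + 0.0058 = 0.01234.
P(min > 110) = e^(−0.01234·110) = e^(−1.3574) ≈ 0.2573.

0.2573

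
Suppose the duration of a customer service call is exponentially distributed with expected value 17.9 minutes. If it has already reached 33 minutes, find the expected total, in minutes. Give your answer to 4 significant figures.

The rate is λ = 1/17.9 = 0.0558659 per minute.
By memorylessness, E[X | X > 33] = 33 + 1/λ = 33 + 17.9 = 50.9 minutes.

50.90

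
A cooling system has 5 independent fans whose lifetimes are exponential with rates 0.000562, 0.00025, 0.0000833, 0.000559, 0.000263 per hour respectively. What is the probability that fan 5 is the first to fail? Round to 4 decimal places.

0.1531

The time to first failure is exponential with rate Σλ = 0.000562 + 0.00025 + 0.0000833 + 0.000559 + 0.000263 = 0.0017173.
P(fan 5 first) = λ_5/Σλ = 0.000263/0.0017173 ≈ 0.1531.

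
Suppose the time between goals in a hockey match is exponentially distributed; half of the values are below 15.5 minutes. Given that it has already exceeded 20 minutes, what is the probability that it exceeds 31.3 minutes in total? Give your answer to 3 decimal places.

0.603

For an exponential, median = ln(2)/λ, so λ = ln 2 / 15.5 = 0.0447192 per minute.
By the memoryless property, P(X > 20+11.3 | X > 20) = P(X > 11.3).
P(X > 11.3) = e^(−0.50533) ≈ 0.603.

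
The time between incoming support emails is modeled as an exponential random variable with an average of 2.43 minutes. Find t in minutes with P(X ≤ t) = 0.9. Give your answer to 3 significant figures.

5.60

The rate is λ = 1/2.43 = 0.411523 per minute.
Set 1 − e^(−λt) = 0.9, so t = −ln(0.1)/λ = 2.3026/0.411523 ≈ 5.59528 minutes.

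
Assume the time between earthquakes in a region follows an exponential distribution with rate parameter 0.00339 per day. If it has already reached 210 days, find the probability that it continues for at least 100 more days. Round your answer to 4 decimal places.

The exponential is memoryless, so the remaining time is again Exp(λ): the condition X > 210 is irrelevant.
P(X > 100) = e^(−0.339) ≈ 0.7125.

0.7125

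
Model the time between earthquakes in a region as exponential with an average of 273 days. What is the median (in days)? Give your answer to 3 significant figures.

The rate is λ = 1/273 = 0.003663 per day.
Set 1 − e^(−λt) = 0.5, so t = −ln(0.5)/λ = 0.69315/0.003663 ≈ 189.229 days.

189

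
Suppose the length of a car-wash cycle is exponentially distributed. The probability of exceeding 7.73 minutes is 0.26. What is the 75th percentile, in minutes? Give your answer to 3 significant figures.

7.96

e^(−λ·7.73) = 0.26 ⇒ λ = −ln(0.26)/7.73 = 0.174266.
75th percentile: 1 − e^(−λt) = 0.75, t = −ln(0.25)/λ = 7.95506 minutes.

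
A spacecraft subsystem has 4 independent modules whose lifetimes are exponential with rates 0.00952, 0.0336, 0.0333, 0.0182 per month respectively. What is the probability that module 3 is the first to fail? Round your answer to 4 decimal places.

The time to first failure is exponential with rate Σλ = 0.00952 + 0.0336 + 0.0333 + 0.0182 = 0.09462.
P(module 3 first) = λ_3/Σλ = 0.0333/0.09462 ≈ 0.3519.

0.3519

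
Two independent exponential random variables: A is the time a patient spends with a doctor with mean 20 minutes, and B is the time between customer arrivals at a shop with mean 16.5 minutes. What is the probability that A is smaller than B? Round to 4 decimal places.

λ_1 = 1/20 = 0.05, λ_2 = 1/16.5 = 0.0606061.
For independent exponentials, P(A < B) = λ_1/(λ_1+λ_2) = 0.05/0.110606 ≈ 0.4521.

0.4521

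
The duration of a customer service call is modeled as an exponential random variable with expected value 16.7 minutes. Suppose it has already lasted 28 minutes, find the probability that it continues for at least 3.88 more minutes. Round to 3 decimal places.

0.793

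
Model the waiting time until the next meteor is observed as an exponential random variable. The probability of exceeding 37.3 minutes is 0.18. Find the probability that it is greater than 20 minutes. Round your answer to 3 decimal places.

0.399

e^(−λ·37.3) = 0.18 ⇒ λ = −ln(0.18)/37.3 = 0.0459731.
P(X > 20) = e^(−0.0459731·20) = e^(−0.91946) ≈ 0.399.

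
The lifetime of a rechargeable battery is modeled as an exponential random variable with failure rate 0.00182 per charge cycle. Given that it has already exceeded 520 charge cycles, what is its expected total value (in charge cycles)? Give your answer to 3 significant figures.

By memorylessness, E[X | X > 520] = 520 + 1/λ = 520 + 549.451 = 1069.45 charge cycles.

1070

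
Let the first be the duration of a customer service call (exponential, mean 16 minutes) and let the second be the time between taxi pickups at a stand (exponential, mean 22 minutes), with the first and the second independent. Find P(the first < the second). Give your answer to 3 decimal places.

0.579

λ_1 = 1/16 = 0.0625, λ_2 = 1/22 = 0.0454545.
For independent exponentials, P(the first < the second) = λ_1/(λ_1+λ_2) = 0.0625/0.107955 ≈ 0.579.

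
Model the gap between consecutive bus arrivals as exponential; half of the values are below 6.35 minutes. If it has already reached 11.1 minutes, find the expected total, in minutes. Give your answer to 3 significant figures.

20.3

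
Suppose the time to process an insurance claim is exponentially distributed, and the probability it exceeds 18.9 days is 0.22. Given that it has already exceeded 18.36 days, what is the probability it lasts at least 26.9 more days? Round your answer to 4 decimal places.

From e^(−λ·18.9) = 0.22, λ = −ln(0.22)/18.9 = 0.0801126.
Memoryless: P(X > 18.36+26.9 | X > 18.36) = P(X > 26.9) = e^(−0.0801126·26.9) ≈ 0.1159.

0.1159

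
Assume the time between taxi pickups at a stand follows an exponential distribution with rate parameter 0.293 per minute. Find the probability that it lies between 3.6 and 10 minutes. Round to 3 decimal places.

P(3.6 < X < 10) = e^(−λ·3.6) − e^(−λ·10) = 0.34826 − 0.05340 ≈ 0.295.

0.295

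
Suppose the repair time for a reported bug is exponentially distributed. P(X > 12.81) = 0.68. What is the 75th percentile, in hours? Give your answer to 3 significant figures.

46.0

e^(−λ·12.81) = 0.68 ⇒ λ = −ln(0.68)/12.81 = 0.0301064.
75th percentile: 1 − e^(−λt) = 0.75, t = −ln(0.25)/λ = 46.0466 hours.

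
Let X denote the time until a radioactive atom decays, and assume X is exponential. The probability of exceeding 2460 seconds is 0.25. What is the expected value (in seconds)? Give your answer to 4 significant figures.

1775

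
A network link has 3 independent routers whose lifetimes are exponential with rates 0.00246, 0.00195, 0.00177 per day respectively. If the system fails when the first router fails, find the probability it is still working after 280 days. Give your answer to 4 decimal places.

The time to first failure is exponential with rate Σλ = 0.00246 + 0.00195 + 0.00177 = 0.00618.
P(min > 280) = e^(−0.00618·280) = e^(−1.7304) ≈ 0.1772.

0.1772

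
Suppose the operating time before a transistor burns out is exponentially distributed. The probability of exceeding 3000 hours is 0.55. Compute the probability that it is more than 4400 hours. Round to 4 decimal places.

0.4161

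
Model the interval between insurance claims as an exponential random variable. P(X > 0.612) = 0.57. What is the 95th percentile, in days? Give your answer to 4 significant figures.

3.262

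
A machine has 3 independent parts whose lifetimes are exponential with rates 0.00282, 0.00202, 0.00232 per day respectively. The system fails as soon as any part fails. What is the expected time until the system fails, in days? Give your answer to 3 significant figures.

The time to first failure is exponential with rate Σλ = 0.00282 + 0.00202 + 0.00232 = 0.00716.
E[min] = 1/Σλ = 1/0.00716 = 139.665 days.

140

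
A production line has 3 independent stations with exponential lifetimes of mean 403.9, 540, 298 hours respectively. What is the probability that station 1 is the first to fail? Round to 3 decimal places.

Rates: λ_i = 1/mean_i → 0.00247586, 0.00185185, 0.0033557; Σλ = 0.00768342.
P(station 1 first) = λ_1/Σλ = 0.00247586/0.00768342 ≈ 0.322.

0.322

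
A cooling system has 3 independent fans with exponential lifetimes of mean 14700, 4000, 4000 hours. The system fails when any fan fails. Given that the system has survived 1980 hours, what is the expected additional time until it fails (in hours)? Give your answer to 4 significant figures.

1760

First-failure rate Σλ = 1/14700 + 1/4000 + 1/4000 = 0.000568027.
By memorylessness the expected residual is 1/Σλ = 1760.48 hours, regardless of the 1980 already elapsed.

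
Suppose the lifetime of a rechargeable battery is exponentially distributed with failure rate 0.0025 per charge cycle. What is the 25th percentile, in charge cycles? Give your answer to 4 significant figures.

115.1

Set 1 − e^(−λt) = 0.25, so t = −ln(0.75)/λ = 0.28768/0.0025 ≈ 115.073 charge cycles.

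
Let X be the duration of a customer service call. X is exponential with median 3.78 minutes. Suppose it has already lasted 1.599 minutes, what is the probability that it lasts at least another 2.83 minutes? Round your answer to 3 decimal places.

For an exponential, median = ln(2)/λ, so λ = ln 2 / 3.78 = 0.183372 per minute.
By the memoryless property, P(X > 1.599+2.83 | X > 1.599) = P(X > 2.83).
P(X > 2.83) = e^(−0.51894) ≈ 0.595.

0.595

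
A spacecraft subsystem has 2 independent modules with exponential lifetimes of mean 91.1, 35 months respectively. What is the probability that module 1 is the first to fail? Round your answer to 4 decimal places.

0.2776

Rates: λ_i = 1/mean_i → 0.0109769, 0.0285714; Σλ = 0.0395484.
P(module 1 first) = λ_1/Σλ = 0.0109769/0.0395484 ≈ 0.2776.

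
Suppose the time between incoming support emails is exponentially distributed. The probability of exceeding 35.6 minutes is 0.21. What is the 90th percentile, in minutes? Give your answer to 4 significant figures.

e^(−λ·35.6) = 0.21 ⇒ λ = −ln(0.21)/35.6 = 0.0438384.
90th percentile: 1 − e^(−λt) = 0.9, t = −ln(0.1)/λ = 52.5244 minutes.

52.52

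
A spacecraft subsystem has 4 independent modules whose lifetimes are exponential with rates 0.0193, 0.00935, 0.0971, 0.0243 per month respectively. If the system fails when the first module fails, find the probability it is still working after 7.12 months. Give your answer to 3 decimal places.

The time to first failure is exponential with rate Σλ = 0.0193 + 0.00935 + 0.0971 + 0.0243 = 0.15005.
P(min > 7.12) = e^(−0.15005·7.12) = e^(−1.0684) ≈ 0.344.

0.344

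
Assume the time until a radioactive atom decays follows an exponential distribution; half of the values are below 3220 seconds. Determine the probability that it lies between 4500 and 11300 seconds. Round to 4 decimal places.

For an exponential, median = ln(2)/λ, so λ = ln 2 / 3220 = 0.000215263 per second.
P(4500 < X < 11300) = e^(−λ·4500) − e^(−λ·11300) = 0.37958 − 0.08782 ≈ 0.2918.

0.2918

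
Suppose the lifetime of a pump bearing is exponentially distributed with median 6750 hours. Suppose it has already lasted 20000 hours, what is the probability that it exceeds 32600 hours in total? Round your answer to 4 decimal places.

0.2742

For an exponential, median = ln(2)/λ, so λ = ln 2 / 6750 = 0.000102688 per hour.
By the memoryless property, P(X > 20000+12600 | X > 20000) = P(X > 12600).
P(X > 12600) = e^(−1.2939) ≈ 0.2742.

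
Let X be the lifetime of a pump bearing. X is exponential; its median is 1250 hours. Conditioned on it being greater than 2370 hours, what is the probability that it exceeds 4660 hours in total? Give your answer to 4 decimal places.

For an exponential, median = ln(2)/λ, so λ = ln 2 / 1250 = 0.000554518 per hour.
P(X > s+t | X > s) = e^(−λ(s+t))/e^(−λs) = e^(−λt), independent of s = 2370.
P(X > 2290) = e^(−1.2698) ≈ 0.2809.

0.2809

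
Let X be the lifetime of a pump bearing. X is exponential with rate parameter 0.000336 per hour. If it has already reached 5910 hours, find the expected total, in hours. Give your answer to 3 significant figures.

8890

By memorylessness, E[X | X > 5910] = 5910 + 1/λ = 5910 + 2976.19 = 8886.19 hours.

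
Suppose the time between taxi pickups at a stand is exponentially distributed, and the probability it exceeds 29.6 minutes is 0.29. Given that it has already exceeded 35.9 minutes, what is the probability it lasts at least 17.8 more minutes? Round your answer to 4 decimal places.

0.4750

From e^(−λ·29.6) = 0.29, λ = −ln(0.29)/29.6 = 0.0418201.
Memoryless: P(X > 35.9+17.8 | X > 35.9) = P(X > 17.8) = e^(−0.0418201·17.8) ≈ 0.4750.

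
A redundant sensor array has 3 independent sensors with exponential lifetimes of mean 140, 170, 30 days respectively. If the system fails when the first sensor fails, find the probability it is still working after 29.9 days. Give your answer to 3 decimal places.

0.250

The first failure time is exponential with rate Σλ_i = 1/140 + 1/170 + 1/30 = 0.0463585 per day.
P(min > 29.9) = e^(−0.0463585·29.9) = e^(−1.3861) ≈ 0.250.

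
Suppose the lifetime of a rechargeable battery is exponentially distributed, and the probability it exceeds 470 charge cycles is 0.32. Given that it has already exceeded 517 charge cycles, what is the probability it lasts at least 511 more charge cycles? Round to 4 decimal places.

0.2897

From e^(−λ·470) = 0.32, λ = −ln(0.32)/470 = 0.00242433.
Memoryless: P(X > 517+511 | X > 517) = P(X > 511) = e^(−0.00242433·511) ≈ 0.2897.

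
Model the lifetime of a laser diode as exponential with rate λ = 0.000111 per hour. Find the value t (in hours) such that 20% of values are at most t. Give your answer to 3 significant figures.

2010

Set 1 − e^(−λt) = 0.2, so t = −ln(0.8)/λ = 0.22314/0.000111 ≈ 2010.3 hours.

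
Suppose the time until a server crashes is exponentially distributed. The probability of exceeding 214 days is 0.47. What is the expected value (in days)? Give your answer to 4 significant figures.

283.4

e^(−λ·214) = 0.47 ⇒ λ = −ln(0.47)/214 = 0.00352814.
Mean = 1/λ = 283.435 days.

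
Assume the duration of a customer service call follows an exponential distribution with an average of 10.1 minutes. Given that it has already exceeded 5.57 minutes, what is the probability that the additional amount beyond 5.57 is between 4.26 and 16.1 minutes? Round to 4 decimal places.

The rate is λ = 1/10.1 = 0.0990099 per minute.
Memoryless: the residual past 5.57 is again Exp(λ).
P(4.26 < residual < 16.1) = e^(−λ·4.26) − e^(−λ·16.1) = 0.65588 − 0.20310 ≈ 0.4528.

0.4528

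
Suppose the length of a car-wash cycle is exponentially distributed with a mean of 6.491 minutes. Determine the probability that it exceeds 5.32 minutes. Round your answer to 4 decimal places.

The rate is λ = 1/6.491 = 0.154059 per minute.
P(X > 5.32) = e^(−λ·5.32) = e^(−0.8196) ≈ 0.4406.

0.4406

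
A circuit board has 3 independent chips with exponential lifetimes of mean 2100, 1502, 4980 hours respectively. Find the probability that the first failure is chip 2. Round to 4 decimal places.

0.4958

Rates: λ_i = 1/mean_i → 0.00047619, 0.000665779, 0.000200803; Σλ = 0.00134277.
P(chip 2 first) = λ_2/Σλ = 0.000665779/0.00134277 ≈ 0.4958.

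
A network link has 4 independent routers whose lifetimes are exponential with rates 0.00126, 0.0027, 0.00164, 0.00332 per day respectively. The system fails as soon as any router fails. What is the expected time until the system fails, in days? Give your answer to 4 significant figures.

The time to first failure is exponential with rate Σλ = 0.00126 + 0.0027 + 0.00164 + 0.00332 = 0.00892.
E[min] = 1/Σλ = 1/0.00892 = 112.108 days.

112.1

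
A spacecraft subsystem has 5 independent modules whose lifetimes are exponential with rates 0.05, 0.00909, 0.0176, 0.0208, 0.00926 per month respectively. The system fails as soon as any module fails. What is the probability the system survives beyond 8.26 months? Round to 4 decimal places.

0.4141

The time to first failure is exponential with rate Σλ = 0.05 + 0.00909 + 0.0176 + 0.0208 + 0.00926 = 0.10675.
P(min > 8.26) = e^(−0.10675·8.26) = e^(−0.88175) ≈ 0.4141.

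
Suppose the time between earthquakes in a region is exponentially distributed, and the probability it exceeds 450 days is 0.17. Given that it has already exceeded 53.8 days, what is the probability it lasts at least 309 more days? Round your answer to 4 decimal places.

From e^(−λ·450) = 0.17, λ = −ln(0.17)/450 = 0.00393768.
Memoryless: P(X > 53.8+309 | X > 53.8) = P(X > 309) = e^(−0.00393768·309) ≈ 0.2962.

0.2962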